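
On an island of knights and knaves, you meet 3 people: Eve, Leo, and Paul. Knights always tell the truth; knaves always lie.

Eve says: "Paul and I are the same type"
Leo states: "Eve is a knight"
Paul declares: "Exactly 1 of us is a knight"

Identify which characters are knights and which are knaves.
Eve is a knave.
Leo is a knave.
Paul is a knight.

Verification:
- Eve (knave) says "Paul and I are the same type" - this is FALSE (a lie) because Eve is a knave and Paul is a knight.
- Leo (knave) says "Eve is a knight" - this is FALSE (a lie) because Eve is a knave.
- Paul (knight) says "Exactly 1 of us is a knight" - this is TRUE because there are 1 knights.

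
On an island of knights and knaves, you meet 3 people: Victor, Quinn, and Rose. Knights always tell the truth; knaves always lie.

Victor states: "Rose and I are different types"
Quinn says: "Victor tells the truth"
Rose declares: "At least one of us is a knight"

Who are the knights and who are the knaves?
Victor is a knave.
Quinn is a knave.
Rose is a knave.

Verification:
- Victor (knave) says "Rose and I are different types" - this is FALSE (a lie) because Victor is a knave and Rose is a knave.
- Quinn (knave) says "Victor tells the truth" - this is FALSE (a lie) because Victor is a knave.
- Rose (knave) says "At least one of us is a knight" - this is FALSE (a lie) because no one is a knight.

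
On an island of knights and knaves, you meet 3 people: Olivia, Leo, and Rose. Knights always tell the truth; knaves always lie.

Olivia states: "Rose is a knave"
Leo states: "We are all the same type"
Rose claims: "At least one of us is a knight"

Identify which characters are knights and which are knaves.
Olivia is a knave.
Leo is a knave.
Rose is a knight.

Verification:
- Olivia (knave) says "Rose is a knave" - this is FALSE (a lie) because Rose is a knight.
- Leo (knave) says "We are all the same type" - this is FALSE (a lie) because Rose is a knight and Olivia and Leo are knaves.
- Rose (knight) says "At least one of us is a knight" - this is TRUE because Rose is a knight.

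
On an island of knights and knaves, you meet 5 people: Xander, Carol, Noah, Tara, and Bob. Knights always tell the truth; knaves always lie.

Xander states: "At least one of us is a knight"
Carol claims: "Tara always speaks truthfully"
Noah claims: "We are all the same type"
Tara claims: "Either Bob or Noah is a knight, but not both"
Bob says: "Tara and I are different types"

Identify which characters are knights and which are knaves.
Xander is a knight.
Carol is a knave.
Noah is a knave.
Tara is a knave.
Bob is a knave.

Verification:
- Xander (knight) says "At least one of us is a knight" - this is TRUE because Xander is a knight.
- Carol (knave) says "Tara always speaks truthfully" - this is FALSE (a lie) because Tara is a knave.
- Noah (knave) says "We are all the same type" - this is FALSE (a lie) because Xander is a knight and Carol, Noah, Tara, and Bob are knaves.
- Tara (knave) says "Either Bob or Noah is a knight, but not both" - this is FALSE (a lie) because Bob is a knave and Noah is a knave.
- Bob (knave) says "Tara and I are different types" - this is FALSE (a lie) because Bob is a knave and Tara is a knave.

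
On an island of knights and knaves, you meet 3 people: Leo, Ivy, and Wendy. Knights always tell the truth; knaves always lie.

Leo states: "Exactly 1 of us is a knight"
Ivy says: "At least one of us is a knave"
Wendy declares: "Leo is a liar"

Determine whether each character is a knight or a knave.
Leo is a knave.
Ivy is a knight.
Wendy is a knight.

Verification:
- Leo (knave) says "Exactly 1 of us is a knight" - this is FALSE (a lie) because there are 2 knights.
- Ivy (knight) says "At least one of us is a knave" - this is TRUE because Leo is a knave.
- Wendy (knight) says "Leo is a liar" - this is TRUE because Leo is a knave.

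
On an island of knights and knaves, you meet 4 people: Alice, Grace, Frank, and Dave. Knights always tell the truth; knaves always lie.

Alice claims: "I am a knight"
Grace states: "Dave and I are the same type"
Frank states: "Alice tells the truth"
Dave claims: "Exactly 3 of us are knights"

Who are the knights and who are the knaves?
Alice is a knight.
Grace is a knave.
Frank is a knight.
Dave is a knight.

Verification:
- Alice (knight) says "I am a knight" - this is TRUE because Alice is a knight.
- Grace (knave) says "Dave and I are the same type" - this is FALSE (a lie) because Grace is a knave and Dave is a knight.
- Frank (knight) says "Alice tells the truth" - this is TRUE because Alice is a knight.
- Dave (knight) says "Exactly 3 of us are knights" - this is TRUE because there are 3 knights.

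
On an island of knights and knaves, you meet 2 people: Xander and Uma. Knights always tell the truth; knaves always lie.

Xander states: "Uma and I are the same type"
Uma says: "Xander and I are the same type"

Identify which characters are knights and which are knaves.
Xander is a knight.
Uma is a knight.

Verification:
- Xander (knight) says "Uma and I are the same type" - this is TRUE because Xander is a knight and Uma is a knight.
- Uma (knight) says "Xander and I are the same type" - this is TRUE because Uma is a knight and Xander is a knight.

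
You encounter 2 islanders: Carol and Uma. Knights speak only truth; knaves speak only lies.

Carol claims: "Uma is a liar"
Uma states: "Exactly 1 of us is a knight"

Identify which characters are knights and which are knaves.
Carol is a knave.
Uma is a knight.

Verification:
- Carol (knave) says "Uma is a liar" - this is FALSE (a lie) because Uma is a knight.
- Uma (knight) says "Exactly 1 of us is a knight" - this is TRUE because there are 1 knights.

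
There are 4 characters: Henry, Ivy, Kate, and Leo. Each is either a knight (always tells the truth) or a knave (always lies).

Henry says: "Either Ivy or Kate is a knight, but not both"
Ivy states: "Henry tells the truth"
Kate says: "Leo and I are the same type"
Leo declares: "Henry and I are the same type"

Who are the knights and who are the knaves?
Henry is a knight.
Ivy is a knight.
Kate is a knave.
Leo is a knight.

Verification:
- Henry (knight) says "Either Ivy or Kate is a knight, but not both" - this is TRUE because Ivy is a knight and Kate is a knave.
- Ivy (knight) says "Henry tells the truth" - this is TRUE because Henry is a knight.
- Kate (knave) says "Leo and I are the same type" - this is FALSE (a lie) because Kate is a knave and Leo is a knight.
- Leo (knight) says "Henry and I are the same type" - this is TRUE because Leo is a knight and Henry is a knight.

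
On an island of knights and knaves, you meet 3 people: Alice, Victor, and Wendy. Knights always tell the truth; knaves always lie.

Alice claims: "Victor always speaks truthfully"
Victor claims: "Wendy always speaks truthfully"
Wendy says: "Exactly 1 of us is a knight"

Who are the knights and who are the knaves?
Alice is a knave.
Victor is a knave.
Wendy is a knave.

Verification:
- Alice (knave) says "Victor always speaks truthfully" - this is FALSE (a lie) because Victor is a knave.
- Victor (knave) says "Wendy always speaks truthfully" - this is FALSE (a lie) because Wendy is a knave.
- Wendy (knave) says "Exactly 1 of us is a knight" - this is FALSE (a lie) because there are 0 knights.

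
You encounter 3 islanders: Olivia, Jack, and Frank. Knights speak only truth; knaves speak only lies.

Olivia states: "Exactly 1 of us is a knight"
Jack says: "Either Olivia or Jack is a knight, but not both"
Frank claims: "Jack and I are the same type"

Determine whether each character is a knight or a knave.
Olivia is a knave.
Jack is a knight.
Frank is a knight.

Verification:
- Olivia (knave) says "Exactly 1 of us is a knight" - this is FALSE (a lie) because there are 2 knights.
- Jack (knight) says "Either Olivia or Jack is a knight, but not both" - this is TRUE because Olivia is a knave and Jack is a knight.
- Frank (knight) says "Jack and I are the same type" - this is TRUE because Frank is a knight and Jack is a knight.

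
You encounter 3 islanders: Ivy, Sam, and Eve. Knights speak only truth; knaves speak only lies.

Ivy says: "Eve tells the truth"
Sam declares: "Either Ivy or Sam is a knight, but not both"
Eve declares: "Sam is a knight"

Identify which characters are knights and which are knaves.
Ivy is a knave.
Sam is a knave.
Eve is a knave.

Verification:
- Ivy (knave) says "Eve tells the truth" - this is FALSE (a lie) because Eve is a knave.
- Sam (knave) says "Either Ivy or Sam is a knight, but not both" - this is FALSE (a lie) because Ivy is a knave and Sam is a knave.
- Eve (knave) says "Sam is a knight" - this is FALSE (a lie) because Sam is a knave.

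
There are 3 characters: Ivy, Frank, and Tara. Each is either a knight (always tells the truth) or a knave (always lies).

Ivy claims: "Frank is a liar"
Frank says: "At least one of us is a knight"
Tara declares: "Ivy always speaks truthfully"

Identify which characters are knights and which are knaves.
Ivy is a knave.
Frank is a knight.
Tara is a knave.

Verification:
- Ivy (knave) says "Frank is a liar" - this is FALSE (a lie) because Frank is a knight.
- Frank (knight) says "At least one of us is a knight" - this is TRUE because Frank is a knight.
- Tara (knave) says "Ivy always speaks truthfully" - this is FALSE (a lie) because Ivy is a knave.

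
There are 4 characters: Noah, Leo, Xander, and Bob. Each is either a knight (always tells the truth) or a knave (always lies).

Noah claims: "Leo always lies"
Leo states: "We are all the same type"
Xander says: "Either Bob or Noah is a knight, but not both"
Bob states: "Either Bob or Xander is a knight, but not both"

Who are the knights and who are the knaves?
Noah is a knight.
Leo is a knave.
Xander is a knave.
Bob is a knight.

Verification:
- Noah (knight) says "Leo always lies" - this is TRUE because Leo is a knave.
- Leo (knave) says "We are all the same type" - this is FALSE (a lie) because Noah and Bob are knights and Leo and Xander are knaves.
- Xander (knave) says "Either Bob or Noah is a knight, but not both" - this is FALSE (a lie) because Bob is a knight and Noah is a knight.
- Bob (knight) says "Either Bob or Xander is a knight, but not both" - this is TRUE because Bob is a knight and Xander is a knave.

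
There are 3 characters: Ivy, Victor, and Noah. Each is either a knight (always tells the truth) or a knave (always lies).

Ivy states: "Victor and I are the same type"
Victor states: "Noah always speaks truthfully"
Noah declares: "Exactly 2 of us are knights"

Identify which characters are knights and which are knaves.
Ivy is a knave.
Victor is a knight.
Noah is a knight.

Verification:
- Ivy (knave) says "Victor and I are the same type" - this is FALSE (a lie) because Ivy is a knave and Victor is a knight.
- Victor (knight) says "Noah always speaks truthfully" - this is TRUE because Noah is a knight.
- Noah (knight) says "Exactly 2 of us are knights" - this is TRUE because there are 2 knights.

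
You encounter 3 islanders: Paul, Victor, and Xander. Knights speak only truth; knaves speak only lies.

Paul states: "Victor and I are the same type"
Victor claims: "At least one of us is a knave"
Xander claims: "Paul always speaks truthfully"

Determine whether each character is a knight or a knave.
Paul is a knave.
Victor is a knight.
Xander is a knave.

Verification:
- Paul (knave) says "Victor and I are the same type" - this is FALSE (a lie) because Paul is a knave and Victor is a knight.
- Victor (knight) says "At least one of us is a knave" - this is TRUE because Paul and Xander are knaves.
- Xander (knave) says "Paul always speaks truthfully" - this is FALSE (a lie) because Paul is a knave.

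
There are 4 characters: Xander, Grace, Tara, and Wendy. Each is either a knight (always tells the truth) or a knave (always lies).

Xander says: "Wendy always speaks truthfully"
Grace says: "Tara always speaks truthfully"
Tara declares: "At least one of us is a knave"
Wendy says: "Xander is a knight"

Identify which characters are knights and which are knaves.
Xander is a knave.
Grace is a knight.
Tara is a knight.
Wendy is a knave.

Verification:
- Xander (knave) says "Wendy always speaks truthfully" - this is FALSE (a lie) because Wendy is a knave.
- Grace (knight) says "Tara always speaks truthfully" - this is TRUE because Tara is a knight.
- Tara (knight) says "At least one of us is a knave" - this is TRUE because Xander and Wendy are knaves.
- Wendy (knave) says "Xander is a knight" - this is FALSE (a lie) because Xander is a knave.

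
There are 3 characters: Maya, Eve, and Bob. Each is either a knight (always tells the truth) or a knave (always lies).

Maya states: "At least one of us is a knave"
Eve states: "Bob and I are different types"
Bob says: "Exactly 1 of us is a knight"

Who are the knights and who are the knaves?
Maya is a knight.
Eve is a knight.
Bob is a knave.

Verification:
- Maya (knight) says "At least one of us is a knave" - this is TRUE because Bob is a knave.
- Eve (knight) says "Bob and I are different types" - this is TRUE because Eve is a knight and Bob is a knave.
- Bob (knave) says "Exactly 1 of us is a knight" - this is FALSE (a lie) because there are 2 knights.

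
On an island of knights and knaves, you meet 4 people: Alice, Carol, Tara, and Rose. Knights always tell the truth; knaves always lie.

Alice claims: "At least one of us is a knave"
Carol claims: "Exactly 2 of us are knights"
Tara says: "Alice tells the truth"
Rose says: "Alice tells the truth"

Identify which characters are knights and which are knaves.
Alice is a knight.
Carol is a knave.
Tara is a knight.
Rose is a knight.

Verification:
- Alice (knight) says "At least one of us is a knave" - this is TRUE because Carol is a knave.
- Carol (knave) says "Exactly 2 of us are knights" - this is FALSE (a lie) because there are 3 knights.
- Tara (knight) says "Alice tells the truth" - this is TRUE because Alice is a knight.
- Rose (knight) says "Alice tells the truth" - this is TRUE because Alice is a knight.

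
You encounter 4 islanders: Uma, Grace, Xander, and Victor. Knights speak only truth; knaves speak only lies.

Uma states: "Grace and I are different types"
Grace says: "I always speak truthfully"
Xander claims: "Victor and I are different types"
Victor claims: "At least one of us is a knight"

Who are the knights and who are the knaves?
Uma is a knave.
Grace is a knave.
Xander is a knave.
Victor is a knave.

Verification:
- Uma (knave) says "Grace and I are different types" - this is FALSE (a lie) because Uma is a knave and Grace is a knave.
- Grace (knave) says "I always speak truthfully" - this is FALSE (a lie) because Grace is a knave.
- Xander (knave) says "Victor and I are different types" - this is FALSE (a lie) because Xander is a knave and Victor is a knave.
- Victor (knave) says "At least one of us is a knight" - this is FALSE (a lie) because no one is a knight.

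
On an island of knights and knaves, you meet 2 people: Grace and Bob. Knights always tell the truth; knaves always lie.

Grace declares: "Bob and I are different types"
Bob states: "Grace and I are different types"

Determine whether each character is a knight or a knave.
Grace is a knave.
Bob is a knave.

Verification:
- Grace (knave) says "Bob and I are different types" - this is FALSE (a lie) because Grace is a knave and Bob is a knave.
- Bob (knave) says "Grace and I are different types" - this is FALSE (a lie) because Bob is a knave and Grace is a knave.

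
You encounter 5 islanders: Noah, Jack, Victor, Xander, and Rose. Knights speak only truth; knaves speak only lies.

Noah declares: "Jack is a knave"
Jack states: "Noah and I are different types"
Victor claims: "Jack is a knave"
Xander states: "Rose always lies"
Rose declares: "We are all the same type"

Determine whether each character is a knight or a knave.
Noah is a knave.
Jack is a knight.
Victor is a knave.
Xander is a knight.
Rose is a knave.

Verification:
- Noah (knave) says "Jack is a knave" - this is FALSE (a lie) because Jack is a knight.
- Jack (knight) says "Noah and I are different types" - this is TRUE because Jack is a knight and Noah is a knave.
- Victor (knave) says "Jack is a knave" - this is FALSE (a lie) because Jack is a knight.
- Xander (knight) says "Rose always lies" - this is TRUE because Rose is a knave.
- Rose (knave) says "We are all the same type" - this is FALSE (a lie) because Jack and Xander are knights and Noah, Victor, and Rose are knaves.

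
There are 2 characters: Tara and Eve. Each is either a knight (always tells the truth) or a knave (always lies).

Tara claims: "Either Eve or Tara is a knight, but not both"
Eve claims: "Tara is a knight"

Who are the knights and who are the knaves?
Tara is a knave.
Eve is a knave.

Verification:
- Tara (knave) says "Either Eve or Tara is a knight, but not both" - this is FALSE (a lie) because Eve is a knave and Tara is a knave.
- Eve (knave) says "Tara is a knight" - this is FALSE (a lie) because Tara is a knave.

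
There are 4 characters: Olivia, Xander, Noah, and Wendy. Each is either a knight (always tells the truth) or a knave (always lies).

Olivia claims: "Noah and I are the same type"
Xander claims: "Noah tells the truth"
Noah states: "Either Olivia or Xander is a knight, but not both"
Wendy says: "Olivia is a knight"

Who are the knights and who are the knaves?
Olivia is a knave.
Xander is a knight.
Noah is a knight.
Wendy is a knave.

Verification:
- Olivia (knave) says "Noah and I are the same type" - this is FALSE (a lie) because Olivia is a knave and Noah is a knight.
- Xander (knight) says "Noah tells the truth" - this is TRUE because Noah is a knight.
- Noah (knight) says "Either Olivia or Xander is a knight, but not both" - this is TRUE because Olivia is a knave and Xander is a knight.
- Wendy (knave) says "Olivia is a knight" - this is FALSE (a lie) because Olivia is a knave.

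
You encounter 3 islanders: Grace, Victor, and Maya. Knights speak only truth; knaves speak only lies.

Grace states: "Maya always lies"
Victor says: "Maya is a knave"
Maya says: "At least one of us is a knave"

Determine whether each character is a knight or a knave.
Grace is a knave.
Victor is a knave.
Maya is a knight.

Verification:
- Grace (knave) says "Maya always lies" - this is FALSE (a lie) because Maya is a knight.
- Victor (knave) says "Maya is a knave" - this is FALSE (a lie) because Maya is a knight.
- Maya (knight) says "At least one of us is a knave" - this is TRUE because Grace and Victor are knaves.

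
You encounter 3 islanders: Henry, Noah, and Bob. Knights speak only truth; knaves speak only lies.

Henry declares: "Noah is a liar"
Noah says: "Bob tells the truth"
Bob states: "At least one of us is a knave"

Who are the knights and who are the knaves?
Henry is a knave.
Noah is a knight.
Bob is a knight.

Verification:
- Henry (knave) says "Noah is a liar" - this is FALSE (a lie) because Noah is a knight.
- Noah (knight) says "Bob tells the truth" - this is TRUE because Bob is a knight.
- Bob (knight) says "At least one of us is a knave" - this is TRUE because Henry is a knave.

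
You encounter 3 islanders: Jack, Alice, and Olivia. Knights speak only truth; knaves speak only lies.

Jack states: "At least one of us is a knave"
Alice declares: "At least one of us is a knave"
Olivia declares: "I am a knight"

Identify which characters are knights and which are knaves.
Jack is a knight.
Alice is a knight.
Olivia is a knave.

Verification:
- Jack (knight) says "At least one of us is a knave" - this is TRUE because Olivia is a knave.
- Alice (knight) says "At least one of us is a knave" - this is TRUE because Olivia is a knave.
- Olivia (knave) says "I am a knight" - this is FALSE (a lie) because Olivia is a knave.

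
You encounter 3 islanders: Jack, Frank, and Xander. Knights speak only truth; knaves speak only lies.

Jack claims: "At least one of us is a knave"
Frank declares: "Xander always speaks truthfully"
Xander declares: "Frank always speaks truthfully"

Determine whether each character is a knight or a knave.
Jack is a knight.
Frank is a knave.
Xander is a knave.

Verification:
- Jack (knight) says "At least one of us is a knave" - this is TRUE because Frank and Xander are knaves.
- Frank (knave) says "Xander always speaks truthfully" - this is FALSE (a lie) because Xander is a knave.
- Xander (knave) says "Frank always speaks truthfully" - this is FALSE (a lie) because Frank is a knave.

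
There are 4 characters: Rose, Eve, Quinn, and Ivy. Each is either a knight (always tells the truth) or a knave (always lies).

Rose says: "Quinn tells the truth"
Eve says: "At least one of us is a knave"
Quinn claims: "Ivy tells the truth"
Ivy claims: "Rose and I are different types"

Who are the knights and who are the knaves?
Rose is a knave.
Eve is a knight.
Quinn is a knave.
Ivy is a knave.

Verification:
- Rose (knave) says "Quinn tells the truth" - this is FALSE (a lie) because Quinn is a knave.
- Eve (knight) says "At least one of us is a knave" - this is TRUE because Rose, Quinn, and Ivy are knaves.
- Quinn (knave) says "Ivy tells the truth" - this is FALSE (a lie) because Ivy is a knave.
- Ivy (knave) says "Rose and I are different types" - this is FALSE (a lie) because Ivy is a knave and Rose is a knave.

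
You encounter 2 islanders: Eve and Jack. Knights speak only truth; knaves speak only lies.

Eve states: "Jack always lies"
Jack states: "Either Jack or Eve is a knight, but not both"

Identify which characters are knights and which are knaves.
Eve is a knave.
Jack is a knight.

Verification:
- Eve (knave) says "Jack always lies" - this is FALSE (a lie) because Jack is a knight.
- Jack (knight) says "Either Jack or Eve is a knight, but not both" - this is TRUE because Jack is a knight and Eve is a knave.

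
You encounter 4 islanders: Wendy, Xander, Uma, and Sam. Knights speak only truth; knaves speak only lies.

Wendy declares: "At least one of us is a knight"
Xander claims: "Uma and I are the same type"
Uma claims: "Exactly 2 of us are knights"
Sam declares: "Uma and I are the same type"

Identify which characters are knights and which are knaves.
Wendy is a knight.
Xander is a knave.
Uma is a knight.
Sam is a knave.

Verification:
- Wendy (knight) says "At least one of us is a knight" - this is TRUE because Wendy and Uma are knights.
- Xander (knave) says "Uma and I are the same type" - this is FALSE (a lie) because Xander is a knave and Uma is a knight.
- Uma (knight) says "Exactly 2 of us are knights" - this is TRUE because there are 2 knights.
- Sam (knave) says "Uma and I are the same type" - this is FALSE (a lie) because Sam is a knave and Uma is a knight.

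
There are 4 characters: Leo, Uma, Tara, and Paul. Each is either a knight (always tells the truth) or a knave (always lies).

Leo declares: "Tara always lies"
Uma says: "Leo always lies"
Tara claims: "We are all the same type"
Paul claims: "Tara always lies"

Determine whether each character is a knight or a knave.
Leo is a knight.
Uma is a knave.
Tara is a knave.
Paul is a knight.

Verification:
- Leo (knight) says "Tara always lies" - this is TRUE because Tara is a knave.
- Uma (knave) says "Leo always lies" - this is FALSE (a lie) because Leo is a knight.
- Tara (knave) says "We are all the same type" - this is FALSE (a lie) because Leo and Paul are knights and Uma and Tara are knaves.
- Paul (knight) says "Tara always lies" - this is TRUE because Tara is a knave.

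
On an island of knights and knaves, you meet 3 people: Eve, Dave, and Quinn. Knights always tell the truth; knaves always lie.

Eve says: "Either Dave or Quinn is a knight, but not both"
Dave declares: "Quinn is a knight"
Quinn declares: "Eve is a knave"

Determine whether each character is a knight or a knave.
Eve is a knave.
Dave is a knight.
Quinn is a knight.

Verification:
- Eve (knave) says "Either Dave or Quinn is a knight, but not both" - this is FALSE (a lie) because Dave is a knight and Quinn is a knight.
- Dave (knight) says "Quinn is a knight" - this is TRUE because Quinn is a knight.
- Quinn (knight) says "Eve is a knave" - this is TRUE because Eve is a knave.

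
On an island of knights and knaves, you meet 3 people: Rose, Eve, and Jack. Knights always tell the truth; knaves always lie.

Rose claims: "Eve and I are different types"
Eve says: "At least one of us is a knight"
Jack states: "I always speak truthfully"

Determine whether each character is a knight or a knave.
Rose is a knave.
Eve is a knave.
Jack is a knave.

Verification:
- Rose (knave) says "Eve and I are different types" - this is FALSE (a lie) because Rose is a knave and Eve is a knave.
- Eve (knave) says "At least one of us is a knight" - this is FALSE (a lie) because no one is a knight.
- Jack (knave) says "I always speak truthfully" - this is FALSE (a lie) because Jack is a knave.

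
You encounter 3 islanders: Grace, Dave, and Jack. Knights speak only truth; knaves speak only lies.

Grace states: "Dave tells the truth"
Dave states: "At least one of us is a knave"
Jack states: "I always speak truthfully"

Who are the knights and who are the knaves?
Grace is a knight.
Dave is a knight.
Jack is a knave.

Verification:
- Grace (knight) says "Dave tells the truth" - this is TRUE because Dave is a knight.
- Dave (knight) says "At least one of us is a knave" - this is TRUE because Jack is a knave.
- Jack (knave) says "I always speak truthfully" - this is FALSE (a lie) because Jack is a knave.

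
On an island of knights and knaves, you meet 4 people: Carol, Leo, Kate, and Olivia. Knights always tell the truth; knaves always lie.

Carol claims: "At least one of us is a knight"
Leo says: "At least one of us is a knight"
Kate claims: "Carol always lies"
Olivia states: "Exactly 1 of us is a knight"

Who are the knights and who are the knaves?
Carol is a knight.
Leo is a knight.
Kate is a knave.
Olivia is a knave.

Verification:
- Carol (knight) says "At least one of us is a knight" - this is TRUE because Carol and Leo are knights.
- Leo (knight) says "At least one of us is a knight" - this is TRUE because Carol and Leo are knights.
- Kate (knave) says "Carol always lies" - this is FALSE (a lie) because Carol is a knight.
- Olivia (knave) says "Exactly 1 of us is a knight" - this is FALSE (a lie) because there are 2 knights.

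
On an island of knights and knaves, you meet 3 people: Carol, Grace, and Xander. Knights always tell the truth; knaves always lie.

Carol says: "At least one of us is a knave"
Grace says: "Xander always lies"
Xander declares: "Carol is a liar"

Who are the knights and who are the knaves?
Carol is a knight.
Grace is a knight.
Xander is a knave.

Verification:
- Carol (knight) says "At least one of us is a knave" - this is TRUE because Xander is a knave.
- Grace (knight) says "Xander always lies" - this is TRUE because Xander is a knave.
- Xander (knave) says "Carol is a liar" - this is FALSE (a lie) because Carol is a knight.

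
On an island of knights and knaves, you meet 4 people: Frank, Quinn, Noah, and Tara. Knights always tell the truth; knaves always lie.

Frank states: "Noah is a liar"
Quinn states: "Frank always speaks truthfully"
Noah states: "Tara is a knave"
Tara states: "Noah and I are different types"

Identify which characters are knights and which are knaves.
Frank is a knight.
Quinn is a knight.
Noah is a knave.
Tara is a knight.

Verification:
- Frank (knight) says "Noah is a liar" - this is TRUE because Noah is a knave.
- Quinn (knight) says "Frank always speaks truthfully" - this is TRUE because Frank is a knight.
- Noah (knave) says "Tara is a knave" - this is FALSE (a lie) because Tara is a knight.
- Tara (knight) says "Noah and I are different types" - this is TRUE because Tara is a knight and Noah is a knave.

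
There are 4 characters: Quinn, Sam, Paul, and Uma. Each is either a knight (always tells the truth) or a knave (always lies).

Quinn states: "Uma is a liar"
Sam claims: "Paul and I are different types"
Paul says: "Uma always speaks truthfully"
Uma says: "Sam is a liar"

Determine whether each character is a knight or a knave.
Quinn is a knight.
Sam is a knight.
Paul is a knave.
Uma is a knave.

Verification:
- Quinn (knight) says "Uma is a liar" - this is TRUE because Uma is a knave.
- Sam (knight) says "Paul and I are different types" - this is TRUE because Sam is a knight and Paul is a knave.
- Paul (knave) says "Uma always speaks truthfully" - this is FALSE (a lie) because Uma is a knave.
- Uma (knave) says "Sam is a liar" - this is FALSE (a lie) because Sam is a knight.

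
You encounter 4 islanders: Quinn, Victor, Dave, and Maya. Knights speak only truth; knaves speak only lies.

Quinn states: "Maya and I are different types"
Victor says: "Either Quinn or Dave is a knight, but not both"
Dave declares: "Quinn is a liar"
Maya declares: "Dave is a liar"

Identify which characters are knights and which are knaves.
Quinn is a knave.
Victor is a knight.
Dave is a knight.
Maya is a knave.

Verification:
- Quinn (knave) says "Maya and I are different types" - this is FALSE (a lie) because Quinn is a knave and Maya is a knave.
- Victor (knight) says "Either Quinn or Dave is a knight, but not both" - this is TRUE because Quinn is a knave and Dave is a knight.
- Dave (knight) says "Quinn is a liar" - this is TRUE because Quinn is a knave.
- Maya (knave) says "Dave is a liar" - this is FALSE (a lie) because Dave is a knight.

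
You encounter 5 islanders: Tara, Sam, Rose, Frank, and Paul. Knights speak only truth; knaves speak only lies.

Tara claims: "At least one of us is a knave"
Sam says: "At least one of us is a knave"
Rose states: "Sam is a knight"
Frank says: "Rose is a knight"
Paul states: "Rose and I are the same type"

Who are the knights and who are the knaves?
Tara is a knight.
Sam is a knight.
Rose is a knight.
Frank is a knight.
Paul is a knave.

Verification:
- Tara (knight) says "At least one of us is a knave" - this is TRUE because Paul is a knave.
- Sam (knight) says "At least one of us is a knave" - this is TRUE because Paul is a knave.
- Rose (knight) says "Sam is a knight" - this is TRUE because Sam is a knight.
- Frank (knight) says "Rose is a knight" - this is TRUE because Rose is a knight.
- Paul (knave) says "Rose and I are the same type" - this is FALSE (a lie) because Paul is a knave and Rose is a knight.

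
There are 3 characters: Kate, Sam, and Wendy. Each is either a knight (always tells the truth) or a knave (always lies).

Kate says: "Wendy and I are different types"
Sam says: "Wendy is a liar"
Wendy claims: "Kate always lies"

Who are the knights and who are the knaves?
Kate is a knight.
Sam is a knight.
Wendy is a knave.

Verification:
- Kate (knight) says "Wendy and I are different types" - this is TRUE because Kate is a knight and Wendy is a knave.
- Sam (knight) says "Wendy is a liar" - this is TRUE because Wendy is a knave.
- Wendy (knave) says "Kate always lies" - this is FALSE (a lie) because Kate is a knight.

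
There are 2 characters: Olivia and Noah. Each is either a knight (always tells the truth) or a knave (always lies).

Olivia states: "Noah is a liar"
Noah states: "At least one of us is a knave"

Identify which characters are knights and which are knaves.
Olivia is a knave.
Noah is a knight.

Verification:
- Olivia (knave) says "Noah is a liar" - this is FALSE (a lie) because Noah is a knight.
- Noah (knight) says "At least one of us is a knave" - this is TRUE because Olivia is a knave.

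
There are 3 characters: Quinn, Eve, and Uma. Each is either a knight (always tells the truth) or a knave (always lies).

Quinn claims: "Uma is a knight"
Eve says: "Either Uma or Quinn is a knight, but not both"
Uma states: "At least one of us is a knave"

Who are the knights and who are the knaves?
Quinn is a knight.
Eve is a knave.
Uma is a knight.

Verification:
- Quinn (knight) says "Uma is a knight" - this is TRUE because Uma is a knight.
- Eve (knave) says "Either Uma or Quinn is a knight, but not both" - this is FALSE (a lie) because Uma is a knight and Quinn is a knight.
- Uma (knight) says "At least one of us is a knave" - this is TRUE because Eve is a knave.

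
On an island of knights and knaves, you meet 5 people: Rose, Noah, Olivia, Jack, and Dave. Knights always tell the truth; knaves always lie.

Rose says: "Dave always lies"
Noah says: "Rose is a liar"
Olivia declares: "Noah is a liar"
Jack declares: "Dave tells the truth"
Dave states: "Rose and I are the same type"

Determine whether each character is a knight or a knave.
Rose is a knight.
Noah is a knave.
Olivia is a knight.
Jack is a knave.
Dave is a knave.

Verification:
- Rose (knight) says "Dave always lies" - this is TRUE because Dave is a knave.
- Noah (knave) says "Rose is a liar" - this is FALSE (a lie) because Rose is a knight.
- Olivia (knight) says "Noah is a liar" - this is TRUE because Noah is a knave.
- Jack (knave) says "Dave tells the truth" - this is FALSE (a lie) because Dave is a knave.
- Dave (knave) says "Rose and I are the same type" - this is FALSE (a lie) because Dave is a knave and Rose is a knight.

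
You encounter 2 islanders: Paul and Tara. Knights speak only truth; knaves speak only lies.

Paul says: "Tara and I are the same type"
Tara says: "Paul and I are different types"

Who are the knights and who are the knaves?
Paul is a knave.
Tara is a knight.

Verification:
- Paul (knave) says "Tara and I are the same type" - this is FALSE (a lie) because Paul is a knave and Tara is a knight.
- Tara (knight) says "Paul and I are different types" - this is TRUE because Tara is a knight and Paul is a knave.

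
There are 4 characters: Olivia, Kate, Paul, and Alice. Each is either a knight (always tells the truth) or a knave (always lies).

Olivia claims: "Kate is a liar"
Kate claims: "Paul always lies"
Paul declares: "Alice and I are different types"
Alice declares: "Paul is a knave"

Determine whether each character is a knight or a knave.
Olivia is a knight.
Kate is a knave.
Paul is a knight.
Alice is a knave.

Verification:
- Olivia (knight) says "Kate is a liar" - this is TRUE because Kate is a knave.
- Kate (knave) says "Paul always lies" - this is FALSE (a lie) because Paul is a knight.
- Paul (knight) says "Alice and I are different types" - this is TRUE because Paul is a knight and Alice is a knave.
- Alice (knave) says "Paul is a knave" - this is FALSE (a lie) because Paul is a knight.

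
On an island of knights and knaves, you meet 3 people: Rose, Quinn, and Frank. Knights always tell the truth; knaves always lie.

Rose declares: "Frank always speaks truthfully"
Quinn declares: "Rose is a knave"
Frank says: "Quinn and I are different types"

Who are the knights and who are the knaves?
Rose is a knight.
Quinn is a knave.
Frank is a knight.

Verification:
- Rose (knight) says "Frank always speaks truthfully" - this is TRUE because Frank is a knight.
- Quinn (knave) says "Rose is a knave" - this is FALSE (a lie) because Rose is a knight.
- Frank (knight) says "Quinn and I are different types" - this is TRUE because Frank is a knight and Quinn is a knave.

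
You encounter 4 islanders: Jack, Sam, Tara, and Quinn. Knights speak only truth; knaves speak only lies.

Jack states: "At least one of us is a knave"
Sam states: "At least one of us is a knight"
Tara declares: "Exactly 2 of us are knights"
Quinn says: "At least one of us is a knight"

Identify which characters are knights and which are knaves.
Jack is a knight.
Sam is a knight.
Tara is a knave.
Quinn is a knight.

Verification:
- Jack (knight) says "At least one of us is a knave" - this is TRUE because Tara is a knave.
- Sam (knight) says "At least one of us is a knight" - this is TRUE because Jack, Sam, and Quinn are knights.
- Tara (knave) says "Exactly 2 of us are knights" - this is FALSE (a lie) because there are 3 knights.
- Quinn (knight) says "At least one of us is a knight" - this is TRUE because Jack, Sam, and Quinn are knights.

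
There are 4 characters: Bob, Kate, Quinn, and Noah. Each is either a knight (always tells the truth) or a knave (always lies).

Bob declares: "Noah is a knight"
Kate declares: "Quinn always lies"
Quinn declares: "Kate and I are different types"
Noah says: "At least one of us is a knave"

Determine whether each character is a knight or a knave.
Bob is a knight.
Kate is a knave.
Quinn is a knight.
Noah is a knight.

Verification:
- Bob (knight) says "Noah is a knight" - this is TRUE because Noah is a knight.
- Kate (knave) says "Quinn always lies" - this is FALSE (a lie) because Quinn is a knight.
- Quinn (knight) says "Kate and I are different types" - this is TRUE because Quinn is a knight and Kate is a knave.
- Noah (knight) says "At least one of us is a knave" - this is TRUE because Kate is a knave.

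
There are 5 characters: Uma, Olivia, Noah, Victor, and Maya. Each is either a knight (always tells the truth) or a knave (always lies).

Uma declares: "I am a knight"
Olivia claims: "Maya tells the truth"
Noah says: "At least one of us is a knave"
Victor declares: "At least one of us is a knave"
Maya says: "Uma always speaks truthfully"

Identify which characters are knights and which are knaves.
Uma is a knave.
Olivia is a knave.
Noah is a knight.
Victor is a knight.
Maya is a knave.

Verification:
- Uma (knave) says "I am a knight" - this is FALSE (a lie) because Uma is a knave.
- Olivia (knave) says "Maya tells the truth" - this is FALSE (a lie) because Maya is a knave.
- Noah (knight) says "At least one of us is a knave" - this is TRUE because Uma, Olivia, and Maya are knaves.
- Victor (knight) says "At least one of us is a knave" - this is TRUE because Uma, Olivia, and Maya are knaves.
- Maya (knave) says "Uma always speaks truthfully" - this is FALSE (a lie) because Uma is a knave.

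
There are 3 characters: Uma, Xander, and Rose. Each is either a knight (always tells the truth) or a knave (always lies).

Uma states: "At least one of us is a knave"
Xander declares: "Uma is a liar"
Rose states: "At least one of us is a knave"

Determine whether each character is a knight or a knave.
Uma is a knight.
Xander is a knave.
Rose is a knight.

Verification:
- Uma (knight) says "At least one of us is a knave" - this is TRUE because Xander is a knave.
- Xander (knave) says "Uma is a liar" - this is FALSE (a lie) because Uma is a knight.
- Rose (knight) says "At least one of us is a knave" - this is TRUE because Xander is a knave.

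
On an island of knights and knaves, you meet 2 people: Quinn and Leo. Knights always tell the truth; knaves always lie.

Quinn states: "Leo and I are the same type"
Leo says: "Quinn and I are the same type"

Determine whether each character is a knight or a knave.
Quinn is a knight.
Leo is a knight.

Verification:
- Quinn (knight) says "Leo and I are the same type" - this is TRUE because Quinn is a knight and Leo is a knight.
- Leo (knight) says "Quinn and I are the same type" - this is TRUE because Leo is a knight and Quinn is a knight.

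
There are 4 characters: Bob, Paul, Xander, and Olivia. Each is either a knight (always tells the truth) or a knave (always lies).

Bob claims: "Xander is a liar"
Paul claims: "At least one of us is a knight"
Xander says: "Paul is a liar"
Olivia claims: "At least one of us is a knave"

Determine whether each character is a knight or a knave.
Bob is a knight.
Paul is a knight.
Xander is a knave.
Olivia is a knight.

Verification:
- Bob (knight) says "Xander is a liar" - this is TRUE because Xander is a knave.
- Paul (knight) says "At least one of us is a knight" - this is TRUE because Bob, Paul, and Olivia are knights.
- Xander (knave) says "Paul is a liar" - this is FALSE (a lie) because Paul is a knight.
- Olivia (knight) says "At least one of us is a knave" - this is TRUE because Xander is a knave.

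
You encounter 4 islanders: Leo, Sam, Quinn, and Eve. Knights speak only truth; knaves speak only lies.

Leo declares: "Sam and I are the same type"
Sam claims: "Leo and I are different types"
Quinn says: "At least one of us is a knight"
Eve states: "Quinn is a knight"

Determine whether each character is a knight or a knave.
Leo is a knave.
Sam is a knight.
Quinn is a knight.
Eve is a knight.

Verification:
- Leo (knave) says "Sam and I are the same type" - this is FALSE (a lie) because Leo is a knave and Sam is a knight.
- Sam (knight) says "Leo and I are different types" - this is TRUE because Sam is a knight and Leo is a knave.
- Quinn (knight) says "At least one of us is a knight" - this is TRUE because Sam, Quinn, and Eve are knights.
- Eve (knight) says "Quinn is a knight" - this is TRUE because Quinn is a knight.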